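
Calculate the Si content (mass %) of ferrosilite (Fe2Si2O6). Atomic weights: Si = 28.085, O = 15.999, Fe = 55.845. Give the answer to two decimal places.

Formula mass = 2*55.845 + 2*28.085 + 6*15.999 = 263.854 g/mol, of which 56.170 g is Si.
So Si makes up 56.170/263.854 = 0.2129 of the mass, i.e. 21.29%.

21.29 mass %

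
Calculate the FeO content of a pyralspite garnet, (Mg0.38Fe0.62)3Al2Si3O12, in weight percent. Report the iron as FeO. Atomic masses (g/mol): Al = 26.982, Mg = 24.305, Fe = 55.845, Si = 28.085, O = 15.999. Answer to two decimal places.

28.94 wt%

M((Mg0.38Fe0.62)3Al2Si3O12) = 461.786 g/mol; M(FeO) = 71.844 g/mol.
Moles FeO per formula unit = 1.86 Fe ÷ 1 = 1.8600.
FeO fraction = (1.8600 × 71.844) / 461.786 = 133.630/461.786 = 0.2894.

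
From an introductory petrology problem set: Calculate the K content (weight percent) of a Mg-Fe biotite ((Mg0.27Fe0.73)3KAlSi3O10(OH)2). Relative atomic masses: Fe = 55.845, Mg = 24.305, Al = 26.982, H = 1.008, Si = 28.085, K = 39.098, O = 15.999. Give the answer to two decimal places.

8.04 weight percent

Molar mass of (Mg0.27Fe0.73)3KAlSi3O10(OH)2: 0.81×24.305 + 2.19×55.845 + 1×39.098 + 1×26.982 + 3×28.085 + 12×15.999 + 2×1.008 = 486.327 g/mol.
Mass of K per formula unit: 1 × 39.098 = 39.098 g.
Weight fraction K = 39.098 / 486.327 = 0.0804.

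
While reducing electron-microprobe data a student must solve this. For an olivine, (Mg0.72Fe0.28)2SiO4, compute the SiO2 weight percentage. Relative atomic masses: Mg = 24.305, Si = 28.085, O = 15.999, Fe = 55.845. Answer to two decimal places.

Molar mass of (Mg0.72Fe0.28)2SiO4 = 1.44·24.305 + 0.56·55.845 + 1·28.085 + 4·15.999 = 158.353 g/mol.
Each formula unit contains 1 Si, equivalent to 1/1 = 1.0000 mol SiO2.
M(SiO2) = 1×28.085 + 2×15.999 = 60.083 g/mol.
Mass of SiO2 per formula unit = 1.0000 × 60.083 = 60.083 g.
SiO2 wt% = 60.083 / 158.353 × 100 = 37.94%.

37.94 wt%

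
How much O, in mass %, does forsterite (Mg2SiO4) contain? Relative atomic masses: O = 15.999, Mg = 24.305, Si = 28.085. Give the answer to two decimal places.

M(Mg2SiO4) = 140.691 g/mol.
O contributes 4 × 15.999 = 63.996 g per mole.
63.996/140.691 = 0.4549 → 45.49%.

45.49 mass %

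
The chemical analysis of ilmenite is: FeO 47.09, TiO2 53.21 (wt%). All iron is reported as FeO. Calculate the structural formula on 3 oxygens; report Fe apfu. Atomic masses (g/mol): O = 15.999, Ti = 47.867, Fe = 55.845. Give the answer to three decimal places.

0.989 Fe apfu

FeO: 47.09/71.844 = 0.65545 mol → 0.65545 mol Fe, 0.65545 mol O.
TiO2: 53.21/79.865 = 0.66625 mol → 0.66625 mol Ti, 1.33250 mol O.
Total oxygen = 1.98795 mol. Normalization factor = 3/1.98795 = 1.50909.
Fe per 3 O = 0.65545 × 1.50909 = 0.989.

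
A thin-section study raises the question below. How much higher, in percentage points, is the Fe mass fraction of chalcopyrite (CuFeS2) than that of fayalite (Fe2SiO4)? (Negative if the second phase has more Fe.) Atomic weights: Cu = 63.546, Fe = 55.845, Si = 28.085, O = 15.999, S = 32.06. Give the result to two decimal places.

Fe in CuFeS2: molar mass 183.511 g/mol; 1×55.845 = 55.845 g → 30.43 wt%.
Fe in Fe2SiO4: molar mass 203.771 g/mol; 2×55.845 = 111.690 g → 54.81 wt%.
Difference = 30.43 − 54.81 = -24.38 percentage points.

-24.38 percentage points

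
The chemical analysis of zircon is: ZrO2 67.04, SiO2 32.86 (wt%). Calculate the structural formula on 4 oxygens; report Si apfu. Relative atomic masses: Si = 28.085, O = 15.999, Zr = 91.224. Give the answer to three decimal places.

67.04 wt% ZrO2 ÷ 123.222 g/mol = 0.54406 mol, giving 0.54406 Zr and 1.08812 O.
32.86 wt% SiO2 ÷ 60.083 g/mol = 0.54691 mol, giving 0.54691 Si and 1.09382 O.
Oxygen sums to 2.18194; scaling by 4/2.18194 = 1.83323 puts the formula on 4 O.
Si: 0.54691 × 1.83323 = 1.003 atoms per formula unit.

1.003 Si apfu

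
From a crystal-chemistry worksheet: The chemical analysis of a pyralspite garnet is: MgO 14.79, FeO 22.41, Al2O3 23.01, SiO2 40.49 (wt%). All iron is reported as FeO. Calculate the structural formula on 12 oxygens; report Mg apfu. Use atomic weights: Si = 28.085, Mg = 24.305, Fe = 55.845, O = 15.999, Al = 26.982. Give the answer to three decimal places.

1.629 Mg apfu

14.79 wt% MgO ÷ 40.304 g/mol = 0.36696 mol, giving 0.36696 Mg and 0.36696 O.
22.41 wt% FeO ÷ 71.844 g/mol = 0.31193 mol, giving 0.31193 Fe and 0.31193 O.
23.01 wt% Al2O3 ÷ 101.961 g/mol = 0.22567 mol, giving 0.45134 Al and 0.67701 O.
40.49 wt% SiO2 ÷ 60.083 g/mol = 0.67390 mol, giving 0.67390 Si and 1.34780 O.
Oxygen sums to 2.70370; scaling by 12/2.70370 = 4.43836 puts the formula on 12 O.
Mg: 0.36696 × 4.43836 = 1.629 atoms per formula unit.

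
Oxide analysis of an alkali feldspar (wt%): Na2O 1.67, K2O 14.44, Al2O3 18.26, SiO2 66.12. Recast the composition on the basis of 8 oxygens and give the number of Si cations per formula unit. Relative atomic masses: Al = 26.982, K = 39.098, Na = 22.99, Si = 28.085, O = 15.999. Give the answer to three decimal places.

3.017 Si apfu

1.67 wt% Na2O ÷ 61.979 g/mol = 0.02694 mol, giving 0.05388 Na and 0.02694 O.
14.44 wt% K2O ÷ 94.195 g/mol = 0.15330 mol, giving 0.30660 K and 0.15330 O.
18.26 wt% Al2O3 ÷ 101.961 g/mol = 0.17909 mol, giving 0.35818 Al and 0.53727 O.
66.12 wt% SiO2 ÷ 60.083 g/mol = 1.10048 mol, giving 1.10048 Si and 2.20096 O.
Oxygen sums to 2.91847; scaling by 8/2.91847 = 2.74116 puts the formula on 8 O.
Si: 1.10048 × 2.74116 = 3.017 atoms per formula unit.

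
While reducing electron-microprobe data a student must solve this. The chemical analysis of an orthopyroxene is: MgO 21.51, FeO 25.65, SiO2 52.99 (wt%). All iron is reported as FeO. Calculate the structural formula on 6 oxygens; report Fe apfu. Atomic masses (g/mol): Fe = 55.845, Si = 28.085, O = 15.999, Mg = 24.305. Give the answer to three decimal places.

MgO (M=40.304): mol = 0.53369; Mg = 0.53369, O = 0.53369.
FeO (M=71.844): mol = 0.35702; Fe = 0.35702, O = 0.35702.
SiO2 (M=60.083): mol = 0.88195; Si = 0.88195, O = 1.76390.
ΣO = 2.65461; factor = 6/ΣO = 2.26022.
Fe apfu = 0.35702 × 2.26022 = 0.807.

0.807 Fe apfu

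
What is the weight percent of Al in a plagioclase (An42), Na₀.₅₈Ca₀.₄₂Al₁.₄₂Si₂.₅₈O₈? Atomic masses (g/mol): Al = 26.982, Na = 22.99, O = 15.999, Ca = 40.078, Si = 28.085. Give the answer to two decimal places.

Formula mass = 0.58·22.99 + 0.42·40.078 + 1.42·26.982 + 2.58·28.085 + 8·15.999 = 268.933 g/mol, of which 38.314 g is Al.
So Al makes up 38.314/268.933 = 0.1425 of the mass, i.e. 14.25%.

14.25 wt%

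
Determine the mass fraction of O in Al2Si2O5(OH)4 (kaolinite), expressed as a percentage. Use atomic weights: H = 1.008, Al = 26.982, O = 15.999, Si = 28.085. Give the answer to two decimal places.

M(Al2Si2O5(OH)4) = 258.157 g/mol.
O contributes 9 × 15.999 = 143.991 g per mole.
143.991/258.157 = 0.5578 → 55.78%.

55.78 wt%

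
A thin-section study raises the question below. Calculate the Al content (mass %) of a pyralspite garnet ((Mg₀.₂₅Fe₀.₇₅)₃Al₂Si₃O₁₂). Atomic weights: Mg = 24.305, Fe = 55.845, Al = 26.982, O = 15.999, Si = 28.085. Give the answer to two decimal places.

Formula mass = 0.75×24.305 + 2.25×55.845 + 2×26.982 + 3×28.085 + 12×15.999 = 474.087 g/mol, of which 53.964 g is Al.
So Al makes up 53.964/474.087 = 0.1138 of the mass, i.e. 11.38%.

11.38 mass %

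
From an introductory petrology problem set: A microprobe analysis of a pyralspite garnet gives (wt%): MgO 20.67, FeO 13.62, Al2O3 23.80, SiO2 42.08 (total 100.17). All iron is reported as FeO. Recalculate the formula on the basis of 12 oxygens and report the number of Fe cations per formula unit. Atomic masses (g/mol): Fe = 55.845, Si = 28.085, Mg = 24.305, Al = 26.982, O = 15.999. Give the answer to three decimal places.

MgO (M=40.304): mol = 0.51285; Mg = 0.51285, O = 0.51285.
FeO (M=71.844): mol = 0.18958; Fe = 0.18958, O = 0.18958.
Al2O3 (M=101.961): mol = 0.23342; Al = 0.46684, O = 0.70026.
SiO2 (M=60.083): mol = 0.70036; Si = 0.70036, O = 1.40072.
ΣO = 2.80341; factor = 12/ΣO = 4.28050.
Fe apfu = 0.18958 × 4.28050 = 0.811.

0.811 Fe apfu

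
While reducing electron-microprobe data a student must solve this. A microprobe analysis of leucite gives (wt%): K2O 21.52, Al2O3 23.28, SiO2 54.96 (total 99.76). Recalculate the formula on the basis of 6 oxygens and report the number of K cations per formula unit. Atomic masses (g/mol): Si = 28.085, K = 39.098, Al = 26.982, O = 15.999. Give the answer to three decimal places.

1.000 K apfu

21.52 wt% K2O ÷ 94.195 g/mol = 0.22846 mol, giving 0.45692 K and 0.22846 O.
23.28 wt% Al2O3 ÷ 101.961 g/mol = 0.22832 mol, giving 0.45664 Al and 0.68496 O.
54.96 wt% SiO2 ÷ 60.083 g/mol = 0.91473 mol, giving 0.91473 Si and 1.82946 O.
Oxygen sums to 2.74288; scaling by 6/2.74288 = 2.18748 puts the formula on 6 O.
K: 0.45692 × 2.18748 = 1.000 atoms per formula unit.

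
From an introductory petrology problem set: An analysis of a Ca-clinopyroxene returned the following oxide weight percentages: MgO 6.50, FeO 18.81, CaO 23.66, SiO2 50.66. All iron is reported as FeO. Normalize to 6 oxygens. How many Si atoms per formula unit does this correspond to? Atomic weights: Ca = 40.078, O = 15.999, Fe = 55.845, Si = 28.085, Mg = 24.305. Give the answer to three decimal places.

1.999 Si apfu

6.50 wt% MgO ÷ 40.304 g/mol = 0.16127 mol, giving 0.16127 Mg and 0.16127 O.
18.81 wt% FeO ÷ 71.844 g/mol = 0.26182 mol, giving 0.26182 Fe and 0.26182 O.
23.66 wt% CaO ÷ 56.077 g/mol = 0.42192 mol, giving 0.42192 Ca and 0.42192 O.
50.66 wt% SiO2 ÷ 60.083 g/mol = 0.84317 mol, giving 0.84317 Si and 1.68634 O.
Oxygen sums to 2.53135; scaling by 6/2.53135 = 2.37028 puts the formula on 6 O.
Si: 0.84317 × 2.37028 = 1.999 atoms per formula unit.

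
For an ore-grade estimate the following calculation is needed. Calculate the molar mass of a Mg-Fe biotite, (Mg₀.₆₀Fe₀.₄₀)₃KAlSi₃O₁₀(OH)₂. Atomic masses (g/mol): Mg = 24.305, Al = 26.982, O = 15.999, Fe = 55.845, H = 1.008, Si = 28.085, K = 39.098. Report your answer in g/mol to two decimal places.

M = 1.80·24.305 + 1.20·55.845 + 1·39.098 + 1·26.982 + 3·28.085 + 12·15.999 + 2·1.008

455.10 g/mol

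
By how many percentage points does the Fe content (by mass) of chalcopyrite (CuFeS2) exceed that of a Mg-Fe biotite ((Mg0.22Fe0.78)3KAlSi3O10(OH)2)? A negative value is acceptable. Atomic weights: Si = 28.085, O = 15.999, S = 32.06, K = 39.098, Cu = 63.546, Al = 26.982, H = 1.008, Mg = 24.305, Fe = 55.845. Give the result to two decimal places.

3.82 percentage points

First mineral: 55.845 g Fe in 183.511 g formula = 30.43 wt% Fe.
Second mineral: 130.677 g Fe in 491.058 g formula = 26.61 wt% Fe.
30.43% − 26.61% gives a difference of 3.82 percentage points.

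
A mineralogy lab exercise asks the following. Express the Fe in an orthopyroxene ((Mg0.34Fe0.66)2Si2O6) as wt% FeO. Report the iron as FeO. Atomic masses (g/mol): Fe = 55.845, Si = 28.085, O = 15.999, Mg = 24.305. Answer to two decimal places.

39.12 wt%

Formula mass = 242.407 g/mol.
1.32 Fe → 1.3200 mol FeO per formula unit; M(FeO) = 71.844, so FeO mass = 94.834 g.
94.834/242.407 × 100 = 39.12 wt%.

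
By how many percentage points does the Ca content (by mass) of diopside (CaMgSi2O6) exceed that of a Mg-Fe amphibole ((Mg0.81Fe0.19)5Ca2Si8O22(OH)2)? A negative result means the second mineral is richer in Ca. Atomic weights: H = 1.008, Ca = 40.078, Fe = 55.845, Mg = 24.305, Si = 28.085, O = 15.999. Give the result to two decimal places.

First mineral: 40.078 g Ca in 216.547 g formula = 18.51 wt% Ca.
Second mineral: 80.156 g Ca in 842.316 g formula = 9.52 wt% Ca.
18.51% − 9.52% gives a difference of 8.99 percentage points.

8.99 percentage points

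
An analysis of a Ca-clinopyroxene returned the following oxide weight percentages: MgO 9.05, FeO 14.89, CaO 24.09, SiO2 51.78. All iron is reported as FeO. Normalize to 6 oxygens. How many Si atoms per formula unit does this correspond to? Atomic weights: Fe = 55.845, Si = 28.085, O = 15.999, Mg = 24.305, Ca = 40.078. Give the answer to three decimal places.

MgO: 9.05/40.304 = 0.22454 mol → 0.22454 mol Mg, 0.22454 mol O.
FeO: 14.89/71.844 = 0.20725 mol → 0.20725 mol Fe, 0.20725 mol O.
CaO: 24.09/56.077 = 0.42959 mol → 0.42959 mol Ca, 0.42959 mol O.
SiO2: 51.78/60.083 = 0.86181 mol → 0.86181 mol Si, 1.72362 mol O.
Total oxygen = 2.58500 mol. Normalization factor = 6/2.58500 = 2.32108.
Si per 6 O = 0.86181 × 2.32108 = 2.000.

2.000 Si apfu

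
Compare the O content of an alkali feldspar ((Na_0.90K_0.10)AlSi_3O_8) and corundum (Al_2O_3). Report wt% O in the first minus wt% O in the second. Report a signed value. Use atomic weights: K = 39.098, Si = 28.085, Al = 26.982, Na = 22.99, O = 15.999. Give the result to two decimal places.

M((Na_0.90K_0.10)AlSi_3O_8) = 263.830 g/mol, so wt% O = 127.992/263.830 × 100 = 48.51%.
M(Al_2O_3) = 101.961 g/mol, so wt% O = 47.997/101.961 × 100 = 47.07%.
48.51 − 47.07 = 1.44 pp.

1.44 percentage points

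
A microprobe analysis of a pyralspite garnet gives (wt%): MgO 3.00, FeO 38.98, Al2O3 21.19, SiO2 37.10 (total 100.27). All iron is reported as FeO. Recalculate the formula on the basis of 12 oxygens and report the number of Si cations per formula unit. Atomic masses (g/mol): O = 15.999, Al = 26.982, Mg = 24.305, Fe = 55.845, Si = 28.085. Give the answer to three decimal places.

2.993 Si apfu

MgO: 3.00/40.304 = 0.07443 mol → 0.07443 mol Mg, 0.07443 mol O.
FeO: 38.98/71.844 = 0.54256 mol → 0.54256 mol Fe, 0.54256 mol O.
Al2O3: 21.19/101.961 = 0.20782 mol → 0.41564 mol Al, 0.62346 mol O.
SiO2: 37.10/60.083 = 0.61748 mol → 0.61748 mol Si, 1.23496 mol O.
Total oxygen = 2.47541 mol. Normalization factor = 12/2.47541 = 4.84768.
Si per 12 O = 0.61748 × 4.84768 = 2.993.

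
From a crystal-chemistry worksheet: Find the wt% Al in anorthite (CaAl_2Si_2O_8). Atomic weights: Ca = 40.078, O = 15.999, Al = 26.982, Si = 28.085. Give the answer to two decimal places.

19.40 mass %

Molar mass of CaAl_2Si_2O_8: 1*40.078 + 2*26.982 + 2*28.085 + 8*15.999 = 278.204 g/mol.
Mass of Al per formula unit: 2 × 26.982 = 53.964 g.
Weight fraction Al = 53.964 / 278.204 = 0.1940.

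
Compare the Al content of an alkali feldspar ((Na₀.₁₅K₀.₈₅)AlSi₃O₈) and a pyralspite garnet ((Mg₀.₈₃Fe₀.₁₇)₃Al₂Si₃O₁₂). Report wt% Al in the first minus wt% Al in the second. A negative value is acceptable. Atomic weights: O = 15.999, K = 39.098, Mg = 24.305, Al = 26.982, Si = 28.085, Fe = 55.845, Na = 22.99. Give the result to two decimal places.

First mineral: 26.982 g Al in 275.911 g formula = 9.78 wt% Al.
Second mineral: 53.964 g Al in 419.207 g formula = 12.87 wt% Al.
9.78% − 12.87% gives a difference of -3.09 percentage points.

-3.09 percentage points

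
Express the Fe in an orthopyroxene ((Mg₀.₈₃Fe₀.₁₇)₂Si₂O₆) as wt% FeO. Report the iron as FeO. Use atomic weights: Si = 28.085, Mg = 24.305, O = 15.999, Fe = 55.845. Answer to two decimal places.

M((Mg₀.₈₃Fe₀.₁₇)₂Si₂O₆) = 211.498 g/mol; M(FeO) = 71.844 g/mol.
Moles FeO per formula unit = 0.34 Fe ÷ 1 = 0.3400.
FeO fraction = (0.3400 × 71.844) / 211.498 = 24.427/211.498 = 0.1155.

11.55 wt%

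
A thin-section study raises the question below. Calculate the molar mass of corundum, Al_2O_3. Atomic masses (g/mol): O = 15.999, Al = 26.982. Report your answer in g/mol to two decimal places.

101.96 g/mol

The formula mass is the sum 2·26.982 + 3·15.999.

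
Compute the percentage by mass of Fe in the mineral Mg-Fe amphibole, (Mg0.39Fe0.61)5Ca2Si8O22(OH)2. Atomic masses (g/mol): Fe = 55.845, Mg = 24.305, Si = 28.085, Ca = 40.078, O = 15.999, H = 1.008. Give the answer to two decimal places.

18.75 wt%

Formula mass = 1.95·24.305 + 3.05·55.845 + 2·40.078 + 8·28.085 + 24·15.999 + 2·1.008 = 908.550 g/mol, of which 170.327 g is Fe.
So Fe makes up 170.327/908.550 = 0.1875 of the mass, i.e. 18.75%.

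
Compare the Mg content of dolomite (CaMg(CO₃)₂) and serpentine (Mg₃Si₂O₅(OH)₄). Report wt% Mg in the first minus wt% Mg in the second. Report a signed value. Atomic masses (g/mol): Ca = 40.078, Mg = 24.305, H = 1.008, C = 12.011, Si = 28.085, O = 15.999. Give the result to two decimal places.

First mineral: 24.305 g Mg in 184.399 g formula = 13.18 wt% Mg.
Second mineral: 72.915 g Mg in 277.108 g formula = 26.31 wt% Mg.
13.18% − 26.31% gives a difference of -13.13 percentage points.

-13.13 percentage points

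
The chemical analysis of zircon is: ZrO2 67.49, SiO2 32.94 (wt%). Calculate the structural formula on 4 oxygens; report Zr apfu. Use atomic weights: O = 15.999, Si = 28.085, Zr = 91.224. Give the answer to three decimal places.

67.49 wt% ZrO2 ÷ 123.222 g/mol = 0.54771 mol, giving 0.54771 Zr and 1.09542 O.
32.94 wt% SiO2 ÷ 60.083 g/mol = 0.54824 mol, giving 0.54824 Si and 1.09648 O.
Oxygen sums to 2.19190; scaling by 4/2.19190 = 1.82490 puts the formula on 4 O.
Zr: 0.54771 × 1.82490 = 1.000 atoms per formula unit.

1.000 Zr apfu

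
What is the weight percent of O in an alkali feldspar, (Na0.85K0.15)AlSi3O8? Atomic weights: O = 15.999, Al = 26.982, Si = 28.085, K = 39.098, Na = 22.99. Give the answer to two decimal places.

48.37 wt%

Molar mass of (Na0.85K0.15)AlSi3O8: 0.85*22.99 + 0.15*39.098 + 1*26.982 + 3*28.085 + 8*15.999 = 264.635 g/mol.
Mass of O per formula unit: 8 × 15.999 = 127.992 g.
Weight fraction O = 127.992 / 264.635 = 0.4837.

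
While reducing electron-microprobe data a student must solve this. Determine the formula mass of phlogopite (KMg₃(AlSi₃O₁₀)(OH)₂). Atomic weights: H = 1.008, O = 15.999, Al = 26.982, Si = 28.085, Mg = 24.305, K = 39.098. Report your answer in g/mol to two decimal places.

K: 1 × 39.098 = 39.0980
Mg: 3 × 24.305 = 72.9150
Al: 1 × 26.982 = 26.9820
Si: 3 × 28.085 = 84.2550
O: 12 × 15.999 = 191.9880
H: 2 × 1.008 = 2.0160
Summing the contributions gives the formula mass.

417.25 g/mol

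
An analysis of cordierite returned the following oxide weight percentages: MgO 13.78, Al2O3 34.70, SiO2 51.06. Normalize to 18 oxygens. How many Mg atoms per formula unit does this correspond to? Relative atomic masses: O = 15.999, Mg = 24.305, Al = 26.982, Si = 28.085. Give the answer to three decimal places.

MgO: 13.78/40.304 = 0.34190 mol → 0.34190 mol Mg, 0.34190 mol O.
Al2O3: 34.70/101.961 = 0.34033 mol → 0.68066 mol Al, 1.02099 mol O.
SiO2: 51.06/60.083 = 0.84982 mol → 0.84982 mol Si, 1.69964 mol O.
Total oxygen = 3.06253 mol. Normalization factor = 18/3.06253 = 5.87749.
Mg per 18 O = 0.34190 × 5.87749 = 2.010.

2.010 Mg apfu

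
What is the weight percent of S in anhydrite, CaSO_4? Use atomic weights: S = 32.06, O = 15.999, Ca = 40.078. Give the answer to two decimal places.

23.55 mass %

M(CaSO_4) = 136.134 g/mol.
S contributes 1 × 32.06 = 32.060 g per mole.
32.060/136.134 = 0.2355 → 23.55%.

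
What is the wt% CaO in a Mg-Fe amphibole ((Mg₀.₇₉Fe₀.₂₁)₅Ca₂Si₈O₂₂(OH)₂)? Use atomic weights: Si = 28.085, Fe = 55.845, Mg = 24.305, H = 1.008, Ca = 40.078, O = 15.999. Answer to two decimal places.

13.27 wt%

Formula mass = 845.470 g/mol.
2 Ca → 2.0000 mol CaO per formula unit; M(CaO) = 56.077, so CaO mass = 112.154 g.
112.154/845.470 × 100 = 13.27 wt%.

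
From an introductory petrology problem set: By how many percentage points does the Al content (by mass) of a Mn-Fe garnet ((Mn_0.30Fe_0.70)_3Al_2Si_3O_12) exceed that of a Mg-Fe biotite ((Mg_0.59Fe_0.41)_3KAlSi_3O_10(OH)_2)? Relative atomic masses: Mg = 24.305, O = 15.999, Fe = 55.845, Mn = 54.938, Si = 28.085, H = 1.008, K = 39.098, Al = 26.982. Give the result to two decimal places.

M((Mn_0.30Fe_0.70)_3Al_2Si_3O_12) = 496.926 g/mol, so wt% Al = 53.964/496.926 × 100 = 10.86%.
M((Mg_0.59Fe_0.41)_3KAlSi_3O_10(OH)_2) = 456.048 g/mol, so wt% Al = 26.982/456.048 × 100 = 5.92%.
10.86 − 5.92 = 4.94 pp.

4.94 percentage points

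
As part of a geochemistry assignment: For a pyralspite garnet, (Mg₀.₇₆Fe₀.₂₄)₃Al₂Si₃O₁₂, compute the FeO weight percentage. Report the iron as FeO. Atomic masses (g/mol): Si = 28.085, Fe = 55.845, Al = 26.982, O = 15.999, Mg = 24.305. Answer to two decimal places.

Molar mass of (Mg₀.₇₆Fe₀.₂₄)₃Al₂Si₃O₁₂ = 2.28*24.305 + 0.72*55.845 + 2*26.982 + 3*28.085 + 12*15.999 = 425.831 g/mol.
Each formula unit contains 0.72 Fe, equivalent to 0.72/1 = 0.7200 mol FeO.
M(FeO) = 1×55.845 + 1×15.999 = 71.844 g/mol.
Mass of FeO per formula unit = 0.7200 × 71.844 = 51.728 g.
FeO wt% = 51.728 / 425.831 × 100 = 12.15%.

12.15 wt%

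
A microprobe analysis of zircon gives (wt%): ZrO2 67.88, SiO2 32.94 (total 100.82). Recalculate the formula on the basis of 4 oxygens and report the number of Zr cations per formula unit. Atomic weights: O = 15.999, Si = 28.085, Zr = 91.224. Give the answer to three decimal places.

1.002 Zr apfu

ZrO2: 67.88/123.222 = 0.55088 mol → 0.55088 mol Zr, 1.10176 mol O.
SiO2: 32.94/60.083 = 0.54824 mol → 0.54824 mol Si, 1.09648 mol O.
Total oxygen = 2.19824 mol. Normalization factor = 4/2.19824 = 1.81964.
Zr per 4 O = 0.55088 × 1.81964 = 1.002.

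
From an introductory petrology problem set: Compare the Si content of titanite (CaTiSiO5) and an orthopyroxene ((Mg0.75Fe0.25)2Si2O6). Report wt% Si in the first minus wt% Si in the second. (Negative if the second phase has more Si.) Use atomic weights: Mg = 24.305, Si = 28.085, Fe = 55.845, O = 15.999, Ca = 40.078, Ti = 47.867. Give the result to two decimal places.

M(CaTiSiO5) = 196.025 g/mol, so wt% Si = 28.085/196.025 × 100 = 14.33%.
M((Mg0.75Fe0.25)2Si2O6) = 216.544 g/mol, so wt% Si = 56.170/216.544 × 100 = 25.94%.
14.33 − 25.94 = -11.61 pp.

-11.61 percentage points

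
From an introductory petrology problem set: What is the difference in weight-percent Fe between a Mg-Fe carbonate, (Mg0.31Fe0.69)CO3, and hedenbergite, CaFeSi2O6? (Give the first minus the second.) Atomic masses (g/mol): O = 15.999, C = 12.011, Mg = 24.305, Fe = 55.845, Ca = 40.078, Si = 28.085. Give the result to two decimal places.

Fe in (Mg0.31Fe0.69)CO3: molar mass 106.076 g/mol; 0.69×55.845 = 38.533 g → 36.33 wt%.
Fe in CaFeSi2O6: molar mass 248.087 g/mol; 1×55.845 = 55.845 g → 22.51 wt%.
Difference = 36.33 − 22.51 = 13.82 percentage points.

13.82 percentage points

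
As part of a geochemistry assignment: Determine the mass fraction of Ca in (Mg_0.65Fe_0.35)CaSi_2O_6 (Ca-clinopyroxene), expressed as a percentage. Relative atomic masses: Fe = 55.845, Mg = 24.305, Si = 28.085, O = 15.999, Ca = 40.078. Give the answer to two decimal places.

17.61 weight percent

Formula mass = 0.65*24.305 + 0.35*55.845 + 1*40.078 + 2*28.085 + 6*15.999 = 227.586 g/mol, of which 40.078 g is Ca.
So Ca makes up 40.078/227.586 = 0.1761 of the mass, i.e. 17.61%.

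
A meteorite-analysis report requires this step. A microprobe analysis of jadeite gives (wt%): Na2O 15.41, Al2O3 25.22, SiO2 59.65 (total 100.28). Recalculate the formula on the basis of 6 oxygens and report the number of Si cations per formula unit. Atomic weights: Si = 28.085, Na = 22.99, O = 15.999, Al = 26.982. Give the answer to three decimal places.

Na2O: 15.41/61.979 = 0.24863 mol → 0.49726 mol Na, 0.24863 mol O.
Al2O3: 25.22/101.961 = 0.24735 mol → 0.49470 mol Al, 0.74205 mol O.
SiO2: 59.65/60.083 = 0.99279 mol → 0.99279 mol Si, 1.98558 mol O.
Total oxygen = 2.97626 mol. Normalization factor = 6/2.97626 = 2.01595.
Si per 6 O = 0.99279 × 2.01595 = 2.001.

2.001 Si apfu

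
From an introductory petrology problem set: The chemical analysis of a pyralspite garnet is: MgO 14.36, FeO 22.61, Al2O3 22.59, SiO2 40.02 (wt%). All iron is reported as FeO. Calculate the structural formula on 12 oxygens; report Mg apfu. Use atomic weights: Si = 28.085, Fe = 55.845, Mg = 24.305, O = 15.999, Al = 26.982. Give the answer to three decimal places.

MgO: 14.36/40.304 = 0.35629 mol → 0.35629 mol Mg, 0.35629 mol O.
FeO: 22.61/71.844 = 0.31471 mol → 0.31471 mol Fe, 0.31471 mol O.
Al2O3: 22.59/101.961 = 0.22156 mol → 0.44312 mol Al, 0.66468 mol O.
SiO2: 40.02/60.083 = 0.66608 mol → 0.66608 mol Si, 1.33216 mol O.
Total oxygen = 2.66784 mol. Normalization factor = 12/2.66784 = 4.49802.
Mg per 12 O = 0.35629 × 4.49802 = 1.603.

1.603 Mg apfu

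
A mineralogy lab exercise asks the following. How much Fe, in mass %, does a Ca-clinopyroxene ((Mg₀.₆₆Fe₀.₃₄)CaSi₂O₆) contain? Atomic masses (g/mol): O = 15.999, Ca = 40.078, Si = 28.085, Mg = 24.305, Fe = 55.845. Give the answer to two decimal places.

Molar mass of (Mg₀.₆₆Fe₀.₃₄)CaSi₂O₆: 0.66×24.305 + 0.34×55.845 + 1×40.078 + 2×28.085 + 6×15.999 = 227.271 g/mol.
Mass of Fe per formula unit: 0.34 × 55.845 = 18.987 g.
Weight fraction Fe = 18.987 / 227.271 = 0.0835.

8.35 mass %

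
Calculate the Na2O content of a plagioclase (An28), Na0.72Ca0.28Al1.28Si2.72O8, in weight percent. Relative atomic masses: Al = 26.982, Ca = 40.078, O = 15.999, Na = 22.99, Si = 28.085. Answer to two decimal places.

Formula mass = 266.695 g/mol.
0.72 Na → 0.3600 mol Na2O per formula unit; M(Na2O) = 61.979, so Na2O mass = 22.312 g.
22.312/266.695 × 100 = 8.37 wt%.

8.37 wt%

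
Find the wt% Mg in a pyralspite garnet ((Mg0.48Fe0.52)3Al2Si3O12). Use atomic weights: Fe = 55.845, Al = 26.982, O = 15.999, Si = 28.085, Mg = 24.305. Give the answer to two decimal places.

7.74 weight percent

M((Mg0.48Fe0.52)3Al2Si3O12) = 452.324 g/mol.
Mg contributes 1.44 × 24.305 = 34.999 g per mole.
34.999/452.324 = 0.0774 → 7.74%.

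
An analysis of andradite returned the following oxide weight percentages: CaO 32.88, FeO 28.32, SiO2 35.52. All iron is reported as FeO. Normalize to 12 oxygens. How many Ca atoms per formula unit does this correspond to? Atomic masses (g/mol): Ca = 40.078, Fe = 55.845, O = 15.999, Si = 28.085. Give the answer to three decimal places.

3.253 Ca apfu

CaO (M=56.077): mol = 0.58634; Ca = 0.58634, O = 0.58634.
FeO (M=71.844): mol = 0.39419; Fe = 0.39419, O = 0.39419.
SiO2 (M=60.083): mol = 0.59118; Si = 0.59118, O = 1.18236.
ΣO = 2.16289; factor = 12/ΣO = 5.54813.
Ca apfu = 0.58634 × 5.54813 = 3.253.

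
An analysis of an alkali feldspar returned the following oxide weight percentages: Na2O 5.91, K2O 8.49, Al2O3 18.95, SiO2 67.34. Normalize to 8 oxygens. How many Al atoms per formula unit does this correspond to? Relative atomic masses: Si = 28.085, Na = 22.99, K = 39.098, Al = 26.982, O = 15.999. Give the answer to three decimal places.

Na2O (M=61.979): mol = 0.09535; Na = 0.19070, O = 0.09535.
K2O (M=94.195): mol = 0.09013; K = 0.18026, O = 0.09013.
Al2O3 (M=101.961): mol = 0.18586; Al = 0.37172, O = 0.55758.
SiO2 (M=60.083): mol = 1.12078; Si = 1.12078, O = 2.24156.
ΣO = 2.98462; factor = 8/ΣO = 2.68041.
Al apfu = 0.37172 × 2.68041 = 0.996.

0.996 Al apfu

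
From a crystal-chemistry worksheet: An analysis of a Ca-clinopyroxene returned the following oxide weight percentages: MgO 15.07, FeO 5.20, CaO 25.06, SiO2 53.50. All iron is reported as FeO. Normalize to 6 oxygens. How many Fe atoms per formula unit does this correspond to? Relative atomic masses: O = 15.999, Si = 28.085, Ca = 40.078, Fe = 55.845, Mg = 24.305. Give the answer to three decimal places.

MgO (M=40.304): mol = 0.37391; Mg = 0.37391, O = 0.37391.
FeO (M=71.844): mol = 0.07238; Fe = 0.07238, O = 0.07238.
CaO (M=56.077): mol = 0.44689; Ca = 0.44689, O = 0.44689.
SiO2 (M=60.083): mol = 0.89043; Si = 0.89043, O = 1.78086.
ΣO = 2.67404; factor = 6/ΣO = 2.24380.
Fe apfu = 0.07238 × 2.24380 = 0.162.

0.162 Fe apfu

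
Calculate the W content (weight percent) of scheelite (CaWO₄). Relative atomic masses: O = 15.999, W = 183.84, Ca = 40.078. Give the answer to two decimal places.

63.85 weight percent

Formula mass = 1·40.078 + 1·183.84 + 4·15.999 = 287.914 g/mol, of which 183.840 g is W.
So W makes up 183.840/287.914 = 0.6385 of the mass, i.e. 63.85%.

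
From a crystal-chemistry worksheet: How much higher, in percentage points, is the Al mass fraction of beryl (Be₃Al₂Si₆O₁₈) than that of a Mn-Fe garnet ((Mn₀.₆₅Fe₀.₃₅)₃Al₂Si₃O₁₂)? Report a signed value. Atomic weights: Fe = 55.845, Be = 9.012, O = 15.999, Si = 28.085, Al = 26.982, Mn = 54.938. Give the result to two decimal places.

M(Be₃Al₂Si₆O₁₈) = 537.492 g/mol, so wt% Al = 53.964/537.492 × 100 = 10.04%.
M((Mn₀.₆₅Fe₀.₃₅)₃Al₂Si₃O₁₂) = 495.973 g/mol, so wt% Al = 53.964/495.973 × 100 = 10.88%.
10.04 − 10.88 = -0.84 pp.

-0.84 percentage points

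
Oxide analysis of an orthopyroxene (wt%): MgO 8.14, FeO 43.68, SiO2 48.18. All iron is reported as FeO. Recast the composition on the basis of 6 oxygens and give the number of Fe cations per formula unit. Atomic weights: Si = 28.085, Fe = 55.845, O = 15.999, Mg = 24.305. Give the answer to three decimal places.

1.511 Fe apfu

MgO: 8.14/40.304 = 0.20197 mol → 0.20197 mol Mg, 0.20197 mol O.
FeO: 43.68/71.844 = 0.60798 mol → 0.60798 mol Fe, 0.60798 mol O.
SiO2: 48.18/60.083 = 0.80189 mol → 0.80189 mol Si, 1.60378 mol O.
Total oxygen = 2.41373 mol. Normalization factor = 6/2.41373 = 2.48578.
Fe per 6 O = 0.60798 × 2.48578 = 1.511.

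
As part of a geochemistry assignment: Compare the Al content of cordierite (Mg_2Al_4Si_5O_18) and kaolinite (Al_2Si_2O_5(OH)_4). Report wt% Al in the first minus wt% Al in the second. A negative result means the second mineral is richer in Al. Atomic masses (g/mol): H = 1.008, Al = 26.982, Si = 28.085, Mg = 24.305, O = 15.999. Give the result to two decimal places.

-2.45 percentage points

First mineral: 107.928 g Al in 584.945 g formula = 18.45 wt% Al.
Second mineral: 53.964 g Al in 258.157 g formula = 20.90 wt% Al.
18.45% − 20.90% gives a difference of -2.45 percentage points.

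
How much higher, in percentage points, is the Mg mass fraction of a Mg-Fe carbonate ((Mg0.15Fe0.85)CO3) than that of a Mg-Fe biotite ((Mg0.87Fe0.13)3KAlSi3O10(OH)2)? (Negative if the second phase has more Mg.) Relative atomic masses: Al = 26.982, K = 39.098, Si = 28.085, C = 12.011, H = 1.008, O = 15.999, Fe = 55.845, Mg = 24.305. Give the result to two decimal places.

M((Mg0.15Fe0.85)CO3) = 111.122 g/mol, so wt% Mg = 3.646/111.122 × 100 = 3.28%.
M((Mg0.87Fe0.13)3KAlSi3O10(OH)2) = 429.555 g/mol, so wt% Mg = 63.436/429.555 × 100 = 14.77%.
3.28 − 14.77 = -11.49 pp.

-11.49 percentage points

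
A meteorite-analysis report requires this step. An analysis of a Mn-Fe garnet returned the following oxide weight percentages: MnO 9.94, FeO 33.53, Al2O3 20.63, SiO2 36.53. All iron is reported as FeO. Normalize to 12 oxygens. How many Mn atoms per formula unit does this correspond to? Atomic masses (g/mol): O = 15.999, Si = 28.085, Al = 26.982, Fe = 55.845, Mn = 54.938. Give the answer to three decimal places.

0.692 Mn apfu

9.94 wt% MnO ÷ 70.937 g/mol = 0.14012 mol, giving 0.14012 Mn and 0.14012 O.
33.53 wt% FeO ÷ 71.844 g/mol = 0.46671 mol, giving 0.46671 Fe and 0.46671 O.
20.63 wt% Al2O3 ÷ 101.961 g/mol = 0.20233 mol, giving 0.40466 Al and 0.60699 O.
36.53 wt% SiO2 ÷ 60.083 g/mol = 0.60799 mol, giving 0.60799 Si and 1.21598 O.
Oxygen sums to 2.42980; scaling by 12/2.42980 = 4.93868 puts the formula on 12 O.
Mn: 0.14012 × 4.93868 = 0.692 atoms per formula unit.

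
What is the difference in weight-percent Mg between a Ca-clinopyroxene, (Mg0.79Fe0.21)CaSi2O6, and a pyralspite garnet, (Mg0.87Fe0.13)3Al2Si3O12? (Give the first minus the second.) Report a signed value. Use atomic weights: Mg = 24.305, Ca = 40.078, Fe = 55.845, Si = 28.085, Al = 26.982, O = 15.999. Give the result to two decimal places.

M((Mg0.79Fe0.21)CaSi2O6) = 223.170 g/mol, so wt% Mg = 19.201/223.170 × 100 = 8.60%.
M((Mg0.87Fe0.13)3Al2Si3O12) = 415.423 g/mol, so wt% Mg = 63.436/415.423 × 100 = 15.27%.
8.60 − 15.27 = -6.67 pp.

-6.67 percentage points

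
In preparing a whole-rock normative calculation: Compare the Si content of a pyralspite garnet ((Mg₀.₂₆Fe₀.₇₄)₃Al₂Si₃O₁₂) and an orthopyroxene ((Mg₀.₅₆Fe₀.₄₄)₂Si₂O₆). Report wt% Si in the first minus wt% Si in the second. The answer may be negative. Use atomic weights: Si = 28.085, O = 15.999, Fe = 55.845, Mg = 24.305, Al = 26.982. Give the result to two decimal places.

First mineral: 84.255 g Si in 473.141 g formula = 17.81 wt% Si.
Second mineral: 56.170 g Si in 228.529 g formula = 24.58 wt% Si.
17.81% − 24.58% gives a difference of -6.77 percentage points.

-6.77 percentage points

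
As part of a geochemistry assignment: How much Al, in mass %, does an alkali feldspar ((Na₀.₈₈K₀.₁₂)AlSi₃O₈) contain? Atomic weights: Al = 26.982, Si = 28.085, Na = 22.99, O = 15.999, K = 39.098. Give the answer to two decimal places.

10.21 mass %

M((Na₀.₈₈K₀.₁₂)AlSi₃O₈) = 264.152 g/mol.
Al contributes 1 × 26.982 = 26.982 g per mole.
26.982/264.152 = 0.1021 → 10.21%.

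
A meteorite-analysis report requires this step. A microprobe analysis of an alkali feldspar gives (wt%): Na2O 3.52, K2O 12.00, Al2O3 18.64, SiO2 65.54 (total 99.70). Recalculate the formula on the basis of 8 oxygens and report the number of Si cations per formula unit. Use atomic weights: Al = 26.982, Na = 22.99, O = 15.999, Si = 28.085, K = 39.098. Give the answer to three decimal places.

2.994 Si apfu

Na2O: 3.52/61.979 = 0.05679 mol → 0.11358 mol Na, 0.05679 mol O.
K2O: 12.00/94.195 = 0.12740 mol → 0.25480 mol K, 0.12740 mol O.
Al2O3: 18.64/101.961 = 0.18281 mol → 0.36562 mol Al, 0.54843 mol O.
SiO2: 65.54/60.083 = 1.09082 mol → 1.09082 mol Si, 2.18164 mol O.
Total oxygen = 2.91426 mol. Normalization factor = 8/2.91426 = 2.74512.
Si per 8 O = 1.09082 × 2.74512 = 2.994.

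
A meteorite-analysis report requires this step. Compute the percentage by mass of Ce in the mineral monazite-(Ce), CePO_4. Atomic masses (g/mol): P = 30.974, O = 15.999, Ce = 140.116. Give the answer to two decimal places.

M(CePO_4) = 235.086 g/mol.
Ce contributes 1 × 140.116 = 140.116 g per mole.
140.116/235.086 = 0.5960 → 59.60%.

59.60 mass %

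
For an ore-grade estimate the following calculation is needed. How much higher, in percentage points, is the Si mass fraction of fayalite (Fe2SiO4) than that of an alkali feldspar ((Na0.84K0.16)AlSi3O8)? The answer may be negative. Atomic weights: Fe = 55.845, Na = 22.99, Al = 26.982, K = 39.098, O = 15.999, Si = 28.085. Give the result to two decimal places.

Si in Fe2SiO4: molar mass 203.771 g/mol; 1×28.085 = 28.085 g → 13.78 wt%.
Si in (Na0.84K0.16)AlSi3O8: molar mass 264.796 g/mol; 3×28.085 = 84.255 g → 31.82 wt%.
Difference = 13.78 − 31.82 = -18.04 percentage points.

-18.04 percentage points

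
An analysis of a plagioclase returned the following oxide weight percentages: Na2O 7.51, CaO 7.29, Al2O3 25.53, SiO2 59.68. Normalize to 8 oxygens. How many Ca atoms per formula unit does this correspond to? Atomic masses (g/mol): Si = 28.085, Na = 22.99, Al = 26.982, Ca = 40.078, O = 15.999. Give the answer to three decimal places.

7.51 wt% Na2O ÷ 61.979 g/mol = 0.12117 mol, giving 0.24234 Na and 0.12117 O.
7.29 wt% CaO ÷ 56.077 g/mol = 0.13000 mol, giving 0.13000 Ca and 0.13000 O.
25.53 wt% Al2O3 ÷ 101.961 g/mol = 0.25039 mol, giving 0.50078 Al and 0.75117 O.
59.68 wt% SiO2 ÷ 60.083 g/mol = 0.99329 mol, giving 0.99329 Si and 1.98658 O.
Oxygen sums to 2.98892; scaling by 8/2.98892 = 2.67655 puts the formula on 8 O.
Ca: 0.13000 × 2.67655 = 0.348 atoms per formula unit.

0.348 Ca apfu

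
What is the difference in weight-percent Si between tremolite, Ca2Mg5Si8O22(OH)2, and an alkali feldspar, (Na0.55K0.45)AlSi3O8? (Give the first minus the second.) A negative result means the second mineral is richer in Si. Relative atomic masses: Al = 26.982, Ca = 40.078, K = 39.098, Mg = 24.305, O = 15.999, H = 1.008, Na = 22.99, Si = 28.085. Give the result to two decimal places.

-3.61 percentage points

M(Ca2Mg5Si8O22(OH)2) = 812.353 g/mol, so wt% Si = 224.680/812.353 × 100 = 27.66%.
M((Na0.55K0.45)AlSi3O8) = 269.468 g/mol, so wt% Si = 84.255/269.468 × 100 = 31.27%.
27.66 − 31.27 = -3.61 pp.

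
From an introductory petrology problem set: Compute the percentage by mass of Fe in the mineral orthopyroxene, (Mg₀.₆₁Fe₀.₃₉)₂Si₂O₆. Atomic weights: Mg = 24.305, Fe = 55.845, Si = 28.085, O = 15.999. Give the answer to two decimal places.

Formula mass = 1.22*24.305 + 0.78*55.845 + 2*28.085 + 6*15.999 = 225.375 g/mol, of which 43.559 g is Fe.
So Fe makes up 43.559/225.375 = 0.1933 of the mass, i.e. 19.33%.

19.33 wt%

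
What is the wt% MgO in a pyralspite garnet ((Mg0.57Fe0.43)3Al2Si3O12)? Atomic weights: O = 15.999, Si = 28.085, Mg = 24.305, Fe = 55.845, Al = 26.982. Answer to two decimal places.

15.53 wt%

Formula mass = 443.809 g/mol.
1.71 Mg → 1.7100 mol MgO per formula unit; M(MgO) = 40.304, so MgO mass = 68.920 g.
68.920/443.809 × 100 = 15.53 wt%.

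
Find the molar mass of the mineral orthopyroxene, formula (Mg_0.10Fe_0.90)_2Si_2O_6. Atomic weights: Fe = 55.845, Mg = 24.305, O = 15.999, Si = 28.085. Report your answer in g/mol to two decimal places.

M = 0.20·24.305 + 1.80·55.845 + 2·28.085 + 6·15.999

257.55 g/mol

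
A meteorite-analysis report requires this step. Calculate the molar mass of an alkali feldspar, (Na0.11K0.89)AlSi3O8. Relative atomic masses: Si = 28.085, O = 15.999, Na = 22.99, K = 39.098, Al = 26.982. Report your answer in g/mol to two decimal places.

M = 0.11(22.99) + 0.89(39.098) + 1(26.982) + 3(28.085) + 8(15.999)

276.56 g/mol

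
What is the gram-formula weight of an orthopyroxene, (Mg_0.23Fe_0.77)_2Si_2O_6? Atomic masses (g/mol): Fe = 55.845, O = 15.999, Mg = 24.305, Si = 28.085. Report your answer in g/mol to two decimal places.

249.35 g/mol

Mg: 0.46 × 24.305 = 11.1803
Fe: 1.54 × 55.845 = 86.0013
Si: 2 × 28.085 = 56.1700
O: 6 × 15.999 = 95.9940
Summing the contributions gives the formula mass.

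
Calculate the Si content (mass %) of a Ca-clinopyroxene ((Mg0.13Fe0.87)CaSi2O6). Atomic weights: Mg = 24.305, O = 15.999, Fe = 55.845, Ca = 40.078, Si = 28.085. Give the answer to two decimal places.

Molar mass of (Mg0.13Fe0.87)CaSi2O6: 0.13·24.305 + 0.87·55.845 + 1·40.078 + 2·28.085 + 6·15.999 = 243.987 g/mol.
Mass of Si per formula unit: 2 × 28.085 = 56.170 g.
Weight fraction Si = 56.170 / 243.987 = 0.2302.

23.02 mass %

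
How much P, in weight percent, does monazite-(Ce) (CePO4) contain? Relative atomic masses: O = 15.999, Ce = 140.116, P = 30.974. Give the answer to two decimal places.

13.18 weight percent

Molar mass of CePO4: 1*140.116 + 1*30.974 + 4*15.999 = 235.086 g/mol.
Mass of P per formula unit: 1 × 30.974 = 30.974 g.
Weight fraction P = 30.974 / 235.086 = 0.1318.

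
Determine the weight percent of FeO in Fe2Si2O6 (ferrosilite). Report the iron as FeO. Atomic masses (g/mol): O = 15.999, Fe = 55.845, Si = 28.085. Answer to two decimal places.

Formula mass = 263.854 g/mol.
2 Fe → 2.0000 mol FeO per formula unit; M(FeO) = 71.844, so FeO mass = 143.688 g.
143.688/263.854 × 100 = 54.46 wt%.

54.46 wt%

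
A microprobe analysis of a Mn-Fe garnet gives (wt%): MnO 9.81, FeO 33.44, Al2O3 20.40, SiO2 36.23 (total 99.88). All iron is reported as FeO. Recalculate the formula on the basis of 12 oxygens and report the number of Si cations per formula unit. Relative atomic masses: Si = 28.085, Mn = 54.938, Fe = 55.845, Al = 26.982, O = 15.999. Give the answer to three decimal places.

3.003 Si apfu

MnO (M=70.937): mol = 0.13829; Mn = 0.13829, O = 0.13829.
FeO (M=71.844): mol = 0.46545; Fe = 0.46545, O = 0.46545.
Al2O3 (M=101.961): mol = 0.20008; Al = 0.40016, O = 0.60024.
SiO2 (M=60.083): mol = 0.60300; Si = 0.60300, O = 1.20600.
ΣO = 2.40998; factor = 12/ΣO = 4.97929.
Si apfu = 0.60300 × 4.97929 = 3.003.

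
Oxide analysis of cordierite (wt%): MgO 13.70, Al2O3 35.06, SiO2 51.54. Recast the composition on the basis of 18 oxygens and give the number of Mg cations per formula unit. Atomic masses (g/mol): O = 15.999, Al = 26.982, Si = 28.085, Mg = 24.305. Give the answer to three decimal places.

1.982 Mg apfu

MgO (M=40.304): mol = 0.33992; Mg = 0.33992, O = 0.33992.
Al2O3 (M=101.961): mol = 0.34386; Al = 0.68772, O = 1.03158.
SiO2 (M=60.083): mol = 0.85781; Si = 0.85781, O = 1.71562.
ΣO = 3.08712; factor = 18/ΣO = 5.83068.
Mg apfu = 0.33992 × 5.83068 = 1.982.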